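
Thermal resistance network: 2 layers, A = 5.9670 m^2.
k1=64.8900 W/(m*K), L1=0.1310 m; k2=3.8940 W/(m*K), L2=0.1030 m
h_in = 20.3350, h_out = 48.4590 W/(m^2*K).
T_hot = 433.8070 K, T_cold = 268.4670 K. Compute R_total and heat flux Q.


R_conv_in = 1/(20.3350*5.9670) = 0.0082
R_1 = 0.1310/(64.8900*5.9670) = 0.0003
R_2 = 0.1030/(3.8940*5.9670) = 0.0044
R_conv_out = 1/(48.4590*5.9670) = 0.0035
R_total = 0.0165 K/W
Q = 165.3400 / 0.0165 = 10038.2906 W

R_total = 0.0165 K/W, Q = 10038.2906 W


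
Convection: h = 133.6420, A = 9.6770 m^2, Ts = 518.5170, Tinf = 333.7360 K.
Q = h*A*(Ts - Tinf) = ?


dT = 184.7810 K
Q = 133.6420 * 9.6770 * 184.7810 = 238968.6997 W

238968.6997 W


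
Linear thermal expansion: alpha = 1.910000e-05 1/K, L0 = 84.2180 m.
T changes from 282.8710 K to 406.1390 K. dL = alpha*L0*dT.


dT = 123.2680 K
dL = 1.910000e-05 * 84.2180 * 123.2680 = 0.198284 m
L_final = 84.416284 m

dL = 0.198284 m


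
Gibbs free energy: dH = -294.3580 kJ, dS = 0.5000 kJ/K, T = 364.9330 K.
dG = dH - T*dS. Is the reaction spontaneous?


T*dS = 364.9330 * 0.5000 = 182.4665 kJ
dG = -294.3580 - 182.4665 = -476.8245 kJ (spontaneous)

dG = -476.8245 kJ, spontaneous


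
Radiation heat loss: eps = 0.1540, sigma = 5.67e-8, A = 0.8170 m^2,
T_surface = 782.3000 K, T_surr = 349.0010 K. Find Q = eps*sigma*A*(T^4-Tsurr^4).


T^4 = 3.7454e+11
Tsurr^4 = 1.4836e+10
Q = 0.1540 * 5.67e-8 * 0.8170 * 3.5970e+11 = 2566.0578 W

2566.0578 W


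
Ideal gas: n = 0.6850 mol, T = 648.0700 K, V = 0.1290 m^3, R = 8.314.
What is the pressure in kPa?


P = nRT/V = 0.6850 * 8.314 * 648.0700 / 0.1290
= 3690.8170 / 0.1290 = 28610.9843 Pa = 28.6110 kPa

28.6110 kPa


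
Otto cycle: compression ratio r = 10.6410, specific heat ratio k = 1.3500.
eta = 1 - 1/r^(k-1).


r^(k-1) = 2.2879
eta = 1 - 1/2.2879 = 0.5629 = 56.2925%

56.2925%


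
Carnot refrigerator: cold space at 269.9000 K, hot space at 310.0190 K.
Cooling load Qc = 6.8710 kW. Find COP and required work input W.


COP = 269.9000 / 40.1190 = 6.7275
W = 6.8710 / 6.7275 = 1.0213 kW

COP = 6.7275, W = 1.0213 kW


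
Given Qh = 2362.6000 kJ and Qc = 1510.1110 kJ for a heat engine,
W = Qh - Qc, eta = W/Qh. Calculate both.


W = 2362.6000 - 1510.1110 = 852.4890 kJ
eta = 852.4890 / 2362.6000 = 0.3608 = 36.0827%

W = 852.4890 kJ, eta = 36.0827%


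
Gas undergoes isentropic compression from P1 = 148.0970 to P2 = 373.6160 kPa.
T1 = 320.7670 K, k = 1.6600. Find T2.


(k-1)/k = 0.3976
(P2/P1)^exp = 1.4447
T2 = 320.7670 * 1.4447 = 463.4181 K

463.4181 K


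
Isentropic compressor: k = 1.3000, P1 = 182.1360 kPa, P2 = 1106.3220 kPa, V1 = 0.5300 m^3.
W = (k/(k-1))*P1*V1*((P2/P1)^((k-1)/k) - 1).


(k-1)/k = 0.2308
(P2/P1)^exp = 1.5164
W = 4.3333 * 182.1360 * 0.5300 * (1.5164 - 1) = 215.9994 kJ

215.9994 kJ


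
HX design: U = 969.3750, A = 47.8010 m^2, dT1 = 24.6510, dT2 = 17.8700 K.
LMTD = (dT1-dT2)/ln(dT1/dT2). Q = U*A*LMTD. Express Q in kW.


LMTD = 21.0790 K
Q = 969.3750 * 47.8010 * 21.0790 = 976740.9455 W = 976.7409 kW

976.7409 kW


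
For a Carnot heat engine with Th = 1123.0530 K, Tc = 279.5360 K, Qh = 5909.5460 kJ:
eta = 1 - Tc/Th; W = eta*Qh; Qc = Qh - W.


eta = 1 - 279.5360/1123.0530 = 0.7511
W = 0.7511 * 5909.5460 = 4438.6173 kJ
Qc = 5909.5460 - 4438.6173 = 1470.9287 kJ

eta = 75.1093%, W = 4438.6173 kJ, Qc = 1470.9287 kJ


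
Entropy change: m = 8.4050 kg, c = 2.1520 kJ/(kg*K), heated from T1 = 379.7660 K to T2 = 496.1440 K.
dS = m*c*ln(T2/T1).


T2/T1 = 1.3064
ln(T2/T1) = 0.2673
dS = 8.4050 * 2.1520 * 0.2673 = 4.8350 kJ/K

4.8350 kJ/K


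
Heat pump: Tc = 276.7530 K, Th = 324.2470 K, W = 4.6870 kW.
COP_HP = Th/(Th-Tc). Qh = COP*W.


COP = 324.2470 / 47.4940 = 6.8271
Qh = 6.8271 * 4.6870 = 31.9987 kW

COP = 6.8271, Qh = 31.9987 kW


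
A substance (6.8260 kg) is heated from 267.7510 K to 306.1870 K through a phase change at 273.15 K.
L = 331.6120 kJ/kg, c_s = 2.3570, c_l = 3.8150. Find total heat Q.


Q1 (sensible, solid) = 6.8260 * 2.3570 * 5.3990 = 86.8639 kJ
Q2 (latent) = 6.8260 * 331.6120 = 2263.5835 kJ
Q3 (sensible, liquid) = 6.8260 * 3.8150 * 33.0370 = 860.3228 kJ
Q_total = 3210.7702 kJ

3210.7702 kJ


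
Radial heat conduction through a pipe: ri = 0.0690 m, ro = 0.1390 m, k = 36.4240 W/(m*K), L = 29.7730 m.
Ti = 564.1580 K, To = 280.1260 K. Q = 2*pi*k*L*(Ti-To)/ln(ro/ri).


dT = 284.0320 K
ln(ro/ri) = 0.7004
Q = 2*pi*36.4240*29.7730*284.0320 / 0.7004 = 2763321.6172 W

2763321.6172 W


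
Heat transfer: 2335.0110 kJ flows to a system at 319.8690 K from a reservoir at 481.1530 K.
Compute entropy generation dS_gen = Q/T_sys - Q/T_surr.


dS_sys = 2335.0110/319.8690 = 7.2999 kJ/K
dS_surr = -2335.0110/481.1530 = -4.8529 kJ/K
dS_gen = 7.2999 - 4.8529 = 2.4469 kJ/K (irreversible)

dS_gen = 2.4469 kJ/K, irreversible


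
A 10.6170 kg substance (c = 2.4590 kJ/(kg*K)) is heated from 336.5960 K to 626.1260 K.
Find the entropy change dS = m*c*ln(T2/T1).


T2/T1 = 1.8602
ln(T2/T1) = 0.6207
dS = 10.6170 * 2.4590 * 0.6207 = 16.2039 kJ/K

16.2039 kJ/K


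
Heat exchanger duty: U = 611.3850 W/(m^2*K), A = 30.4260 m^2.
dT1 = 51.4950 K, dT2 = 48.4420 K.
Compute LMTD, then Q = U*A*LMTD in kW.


LMTD = 49.9530 K
Q = 611.3850 * 30.4260 * 49.9530 = 929224.8072 W = 929.2248 kW

929.2248 kW


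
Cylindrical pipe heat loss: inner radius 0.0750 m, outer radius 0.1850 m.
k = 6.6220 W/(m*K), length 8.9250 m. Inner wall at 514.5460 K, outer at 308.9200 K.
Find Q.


dT = 205.6260 K
ln(ro/ri) = 0.9029
Q = 2*pi*6.6220*8.9250*205.6260 / 0.9029 = 84572.8907 W

84572.8907 W


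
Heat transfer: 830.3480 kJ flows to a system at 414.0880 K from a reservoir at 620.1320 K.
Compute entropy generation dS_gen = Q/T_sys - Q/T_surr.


dS_sys = 830.3480/414.0880 = 2.0052 kJ/K
dS_surr = -830.3480/620.1320 = -1.3390 kJ/K
dS_gen = 2.0052 - 1.3390 = 0.6663 kJ/K (irreversible)

dS_gen = 0.6663 kJ/K, irreversible


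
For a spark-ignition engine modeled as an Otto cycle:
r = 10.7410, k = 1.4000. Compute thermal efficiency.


r^(k-1) = 2.5847
eta = 1 - 1/2.5847 = 0.6131 = 61.3115%

61.3115%


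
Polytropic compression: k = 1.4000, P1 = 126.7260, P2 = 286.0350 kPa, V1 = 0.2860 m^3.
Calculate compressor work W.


(k-1)/k = 0.2857
(P2/P1)^exp = 1.2619
W = 3.5000 * 126.7260 * 0.2860 * (1.2619 - 1) = 33.2192 kJ

33.2192 kJ


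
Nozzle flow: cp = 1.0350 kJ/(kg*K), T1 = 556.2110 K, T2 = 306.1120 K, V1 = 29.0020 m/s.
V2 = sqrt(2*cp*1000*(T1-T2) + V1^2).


dT = 250.0990 K
2*cp*1000*dT = 517704.9300
V1^2 = 841.1160
V2 = sqrt(518546.0460) = 720.1014 m/s

720.1014 m/s


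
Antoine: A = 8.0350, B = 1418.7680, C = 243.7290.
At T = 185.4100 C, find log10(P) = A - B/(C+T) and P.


C+T = 429.1390
B/(C+T) = 3.3061
log10(P) = 8.0350 - 3.3061 = 4.7289
P = 10^4.7289 = 53569.7582 mmHg

53569.7582 mmHg


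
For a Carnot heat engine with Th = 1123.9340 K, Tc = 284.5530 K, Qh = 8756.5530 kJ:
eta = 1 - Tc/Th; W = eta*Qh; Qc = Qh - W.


eta = 1 - 284.5530/1123.9340 = 0.7468
W = 0.7468 * 8756.5530 = 6539.6048 kJ
Qc = 8756.5530 - 6539.6048 = 2216.9482 kJ

eta = 74.6824%, W = 6539.6048 kJ, Qc = 2216.9482 kJ


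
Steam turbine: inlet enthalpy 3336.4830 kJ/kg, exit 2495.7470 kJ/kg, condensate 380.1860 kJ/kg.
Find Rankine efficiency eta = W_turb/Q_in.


W = 840.7360 kJ/kg
Q_in = 2956.2970 kJ/kg
eta = 0.2844 = 28.4388%

eta = 28.4388%


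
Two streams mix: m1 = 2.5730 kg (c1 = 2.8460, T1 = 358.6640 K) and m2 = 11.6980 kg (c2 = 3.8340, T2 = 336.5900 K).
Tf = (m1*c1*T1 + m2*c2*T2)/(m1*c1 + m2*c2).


num = 17722.5156
den = 52.1729
Tf = 339.6882 K

339.6882 K


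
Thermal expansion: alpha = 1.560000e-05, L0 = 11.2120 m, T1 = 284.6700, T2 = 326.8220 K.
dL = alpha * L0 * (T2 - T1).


dT = 42.1520 K
dL = 1.560000e-05 * 11.2120 * 42.1520 = 0.007373 m
L_final = 11.219373 m

dL = 0.007373 m


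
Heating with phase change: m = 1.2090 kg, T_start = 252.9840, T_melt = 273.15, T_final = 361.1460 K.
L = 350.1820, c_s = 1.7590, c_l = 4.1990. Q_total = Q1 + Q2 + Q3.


Q1 (sensible, solid) = 1.2090 * 1.7590 * 20.1660 = 42.8856 kJ
Q2 (latent) = 1.2090 * 350.1820 = 423.3700 kJ
Q3 (sensible, liquid) = 1.2090 * 4.1990 * 87.9960 = 446.7197 kJ
Q_total = 912.9754 kJ

912.9754 kJ


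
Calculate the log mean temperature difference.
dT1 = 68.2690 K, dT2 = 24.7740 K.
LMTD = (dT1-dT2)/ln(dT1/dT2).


dT1/dT2 = 2.7557
ln(dT1/dT2) = 1.0137
LMTD = 43.4950 / 1.0137 = 42.9088 K

42.9088 K


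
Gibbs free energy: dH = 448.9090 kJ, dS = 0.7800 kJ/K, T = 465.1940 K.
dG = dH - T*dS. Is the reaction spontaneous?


T*dS = 465.1940 * 0.7800 = 362.8513 kJ
dG = 448.9090 - 362.8513 = 86.0577 kJ (non-spontaneous)

dG = 86.0577 kJ, non-spontaneous


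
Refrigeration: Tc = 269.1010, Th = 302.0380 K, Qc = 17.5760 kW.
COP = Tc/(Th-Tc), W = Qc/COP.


COP = 269.1010 / 32.9370 = 8.1702
W = 17.5760 / 8.1702 = 2.1512 kW

COP = 8.1702, W = 2.1512 kW


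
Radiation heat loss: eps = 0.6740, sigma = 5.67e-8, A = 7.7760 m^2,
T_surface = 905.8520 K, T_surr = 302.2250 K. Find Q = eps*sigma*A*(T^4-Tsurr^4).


T^4 = 6.7333e+11
Tsurr^4 = 8.3430e+09
Q = 0.6740 * 5.67e-8 * 7.7760 * 6.6499e+11 = 197612.0437 W

197612.0437 W


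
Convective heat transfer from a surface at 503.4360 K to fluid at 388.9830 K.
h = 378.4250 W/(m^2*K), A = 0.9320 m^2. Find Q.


dT = 114.4530 K
Q = 378.4250 * 0.9320 * 114.4530 = 40366.6689 W

40366.6689 W


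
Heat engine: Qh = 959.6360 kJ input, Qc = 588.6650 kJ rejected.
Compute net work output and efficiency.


W = 959.6360 - 588.6650 = 370.9710 kJ
eta = 370.9710 / 959.6360 = 0.3866 = 38.6575%

W = 370.9710 kJ, eta = 38.6575%


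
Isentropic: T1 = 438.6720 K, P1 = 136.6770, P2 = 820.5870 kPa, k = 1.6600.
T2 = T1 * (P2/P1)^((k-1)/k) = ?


(k-1)/k = 0.3976
(P2/P1)^exp = 2.0394
T2 = 438.6720 * 2.0394 = 894.6143 K

894.6143 K


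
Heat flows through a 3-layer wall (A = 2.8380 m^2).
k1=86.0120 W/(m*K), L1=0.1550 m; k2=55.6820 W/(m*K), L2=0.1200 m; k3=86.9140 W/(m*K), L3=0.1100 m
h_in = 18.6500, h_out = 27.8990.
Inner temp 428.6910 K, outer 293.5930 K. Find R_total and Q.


R_conv_in = 1/(18.6500*2.8380) = 0.0189
R_1 = 0.1550/(86.0120*2.8380) = 0.0006
R_2 = 0.1200/(55.6820*2.8380) = 0.0008
R_3 = 0.1100/(86.9140*2.8380) = 0.0004
R_conv_out = 1/(27.8990*2.8380) = 0.0126
R_total = 0.0334 K/W
Q = 135.0980 / 0.0334 = 4049.2730 W

R_total = 0.0334 K/W, Q = 4049.2730 W


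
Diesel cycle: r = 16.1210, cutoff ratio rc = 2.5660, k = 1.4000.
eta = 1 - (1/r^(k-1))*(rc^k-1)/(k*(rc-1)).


r^(k-1) = 3.0406
rc^k = 3.7408
eta = 0.5889 = 58.8856%

58.8856%


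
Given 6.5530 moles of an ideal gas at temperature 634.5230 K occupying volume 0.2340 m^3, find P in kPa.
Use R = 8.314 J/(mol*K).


P = nRT/V = 6.5530 * 8.314 * 634.5230 / 0.2340
= 34569.8549 / 0.2340 = 147734.4228 Pa = 147.7344 kPa

147.7344 kPa


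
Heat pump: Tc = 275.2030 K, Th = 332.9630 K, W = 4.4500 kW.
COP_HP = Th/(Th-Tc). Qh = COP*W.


COP = 332.9630 / 57.7600 = 5.7646
Qh = 5.7646 * 4.4500 = 25.6524 kW

COP = 5.7646, Qh = 25.6524 kW


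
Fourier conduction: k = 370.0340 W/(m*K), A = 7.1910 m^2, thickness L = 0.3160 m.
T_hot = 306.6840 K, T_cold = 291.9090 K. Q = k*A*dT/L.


dT = 14.7750 K
Q = 370.0340 * 7.1910 * 14.7750 / 0.3160 = 124414.5938 W

124414.5938 W


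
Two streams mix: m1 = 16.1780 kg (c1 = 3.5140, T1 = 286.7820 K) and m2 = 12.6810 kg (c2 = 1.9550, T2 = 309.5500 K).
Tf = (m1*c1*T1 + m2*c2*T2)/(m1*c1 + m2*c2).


num = 23977.5750
den = 81.6408
Tf = 293.6958 K

293.6958 K


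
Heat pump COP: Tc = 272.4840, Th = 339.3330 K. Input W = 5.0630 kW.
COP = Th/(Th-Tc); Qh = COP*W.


COP = 339.3330 / 66.8490 = 5.0761
Qh = 5.0761 * 5.0630 = 25.7004 kW

COP = 5.0761, Qh = 25.7004 kW


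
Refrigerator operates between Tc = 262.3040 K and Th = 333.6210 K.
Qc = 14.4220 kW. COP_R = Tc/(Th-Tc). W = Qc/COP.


COP = 262.3040 / 71.3170 = 3.6780
W = 14.4220 / 3.6780 = 3.9212 kW

COP = 3.6780, W = 3.9212 kW


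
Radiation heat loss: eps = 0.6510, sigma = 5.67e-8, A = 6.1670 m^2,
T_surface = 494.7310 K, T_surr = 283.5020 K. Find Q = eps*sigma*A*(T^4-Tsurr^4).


T^4 = 5.9907e+10
Tsurr^4 = 6.4599e+09
Q = 0.6510 * 5.67e-8 * 6.1670 * 5.3447e+10 = 12166.3720 W

12166.3720 W


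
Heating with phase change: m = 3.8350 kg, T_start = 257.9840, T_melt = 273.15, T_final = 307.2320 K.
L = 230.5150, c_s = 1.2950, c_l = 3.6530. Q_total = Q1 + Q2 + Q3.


Q1 (sensible, solid) = 3.8350 * 1.2950 * 15.1660 = 75.3193 kJ
Q2 (latent) = 3.8350 * 230.5150 = 884.0250 kJ
Q3 (sensible, liquid) = 3.8350 * 3.6530 * 34.0820 = 477.4634 kJ
Q_total = 1436.8077 kJ

1436.8077 kJ


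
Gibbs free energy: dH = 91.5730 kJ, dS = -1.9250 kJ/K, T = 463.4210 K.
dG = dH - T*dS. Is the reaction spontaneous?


T*dS = 463.4210 * -1.9250 = -892.0854 kJ
dG = 91.5730 + 892.0854 = 983.6584 kJ (non-spontaneous)

dG = 983.6584 kJ, non-spontaneous


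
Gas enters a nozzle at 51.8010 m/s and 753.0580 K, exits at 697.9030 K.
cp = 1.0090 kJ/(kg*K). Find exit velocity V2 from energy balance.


dT = 55.1550 K
2*cp*1000*dT = 111302.7900
V1^2 = 2683.3436
V2 = sqrt(113986.1336) = 337.6183 m/s

337.6183 m/s


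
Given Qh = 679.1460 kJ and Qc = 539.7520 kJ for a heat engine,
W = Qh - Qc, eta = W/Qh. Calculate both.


W = 679.1460 - 539.7520 = 139.3940 kJ
eta = 139.3940 / 679.1460 = 0.2052 = 20.5249%

W = 139.3940 kJ, eta = 20.5249%


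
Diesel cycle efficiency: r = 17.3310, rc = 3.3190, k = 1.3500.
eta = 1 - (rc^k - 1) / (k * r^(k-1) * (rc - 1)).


r^(k-1) = 2.7139
rc^k = 5.0508
eta = 0.5232 = 52.3221%

52.3221%


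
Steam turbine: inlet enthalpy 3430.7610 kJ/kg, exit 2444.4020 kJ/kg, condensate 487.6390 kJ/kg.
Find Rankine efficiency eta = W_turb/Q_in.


W = 986.3590 kJ/kg
Q_in = 2943.1220 kJ/kg
eta = 0.3351 = 33.5140%

eta = 33.5140%


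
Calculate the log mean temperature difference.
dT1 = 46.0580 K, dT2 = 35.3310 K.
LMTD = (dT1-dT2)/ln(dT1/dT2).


dT1/dT2 = 1.3036
ln(dT1/dT2) = 0.2651
LMTD = 10.7270 / 0.2651 = 40.4578 K

40.4578 K


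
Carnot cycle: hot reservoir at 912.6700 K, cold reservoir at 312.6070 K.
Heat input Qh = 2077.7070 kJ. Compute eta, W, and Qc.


eta = 1 - 312.6070/912.6700 = 0.6575
W = 0.6575 * 2077.7070 = 1366.0525 kJ
Qc = 2077.7070 - 1366.0525 = 711.6545 kJ

eta = 65.7481%, W = 1366.0525 kJ, Qc = 711.6545 kJ


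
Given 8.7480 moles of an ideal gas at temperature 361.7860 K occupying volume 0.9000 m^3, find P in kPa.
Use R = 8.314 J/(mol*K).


P = nRT/V = 8.7480 * 8.314 * 361.7860 / 0.9000
= 26313.0113 / 0.9000 = 29236.6792 Pa = 29.2367 kPa

29.2367 kPa


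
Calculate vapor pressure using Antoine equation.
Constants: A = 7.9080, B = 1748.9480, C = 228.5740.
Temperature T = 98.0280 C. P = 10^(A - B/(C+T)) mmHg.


C+T = 326.6020
B/(C+T) = 5.3550
log10(P) = 7.9080 - 5.3550 = 2.5530
P = 10^2.5530 = 357.2872 mmHg

357.2872 mmHg


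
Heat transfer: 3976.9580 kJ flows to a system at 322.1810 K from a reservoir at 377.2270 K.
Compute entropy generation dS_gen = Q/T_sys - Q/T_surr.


dS_sys = 3976.9580/322.1810 = 12.3439 kJ/K
dS_surr = -3976.9580/377.2270 = -10.5426 kJ/K
dS_gen = 12.3439 - 10.5426 = 1.8013 kJ/K (irreversible)

dS_gen = 1.8013 kJ/K, irreversible


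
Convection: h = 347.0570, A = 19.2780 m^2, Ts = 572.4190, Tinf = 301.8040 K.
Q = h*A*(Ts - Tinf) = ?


dT = 270.6150 K
Q = 347.0570 * 19.2780 * 270.6150 = 1810567.2058 W

1810567.2058 W


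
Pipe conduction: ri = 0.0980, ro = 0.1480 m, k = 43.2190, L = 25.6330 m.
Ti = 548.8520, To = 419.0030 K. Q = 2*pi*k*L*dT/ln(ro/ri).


dT = 129.8490 K
ln(ro/ri) = 0.4122
Q = 2*pi*43.2190*25.6330*129.8490 / 0.4122 = 2192489.1264 W

2192489.1264 W


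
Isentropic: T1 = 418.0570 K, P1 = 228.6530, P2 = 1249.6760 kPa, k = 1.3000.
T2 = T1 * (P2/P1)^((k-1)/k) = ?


(k-1)/k = 0.2308
(P2/P1)^exp = 1.4799
T2 = 418.0570 * 1.4799 = 618.6651 K

618.6651 K


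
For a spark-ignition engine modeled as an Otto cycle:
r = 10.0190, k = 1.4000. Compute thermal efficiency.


r^(k-1) = 2.5138
eta = 1 - 1/2.5138 = 0.6022 = 60.2195%

60.2195%


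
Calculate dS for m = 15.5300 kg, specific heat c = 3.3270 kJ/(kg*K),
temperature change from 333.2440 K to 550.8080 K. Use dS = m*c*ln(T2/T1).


T2/T1 = 1.6529
ln(T2/T1) = 0.5025
dS = 15.5300 * 3.3270 * 0.5025 = 25.9639 kJ/K

25.9639 kJ/K


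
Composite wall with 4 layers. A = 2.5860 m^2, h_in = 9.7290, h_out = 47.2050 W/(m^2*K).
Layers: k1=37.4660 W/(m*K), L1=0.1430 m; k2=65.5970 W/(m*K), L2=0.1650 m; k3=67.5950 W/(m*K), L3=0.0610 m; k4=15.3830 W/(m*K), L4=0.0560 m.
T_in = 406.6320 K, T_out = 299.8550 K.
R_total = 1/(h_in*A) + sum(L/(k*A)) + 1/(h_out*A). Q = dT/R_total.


R_conv_in = 1/(9.7290*2.5860) = 0.0397
R_1 = 0.1430/(37.4660*2.5860) = 0.0015
R_2 = 0.1650/(65.5970*2.5860) = 0.0010
R_3 = 0.0610/(67.5950*2.5860) = 0.0003
R_4 = 0.0560/(15.3830*2.5860) = 0.0014
R_conv_out = 1/(47.2050*2.5860) = 0.0082
R_total = 0.0521 K/W
Q = 106.7770 / 0.0521 = 2047.7291 W

R_total = 0.0521 K/W, Q = 2047.7291 W


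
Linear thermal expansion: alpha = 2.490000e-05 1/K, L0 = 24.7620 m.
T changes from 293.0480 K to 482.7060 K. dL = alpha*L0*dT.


dT = 189.6580 K
dL = 2.490000e-05 * 24.7620 * 189.6580 = 0.116938 m
L_final = 24.878938 m

dL = 0.116938 m


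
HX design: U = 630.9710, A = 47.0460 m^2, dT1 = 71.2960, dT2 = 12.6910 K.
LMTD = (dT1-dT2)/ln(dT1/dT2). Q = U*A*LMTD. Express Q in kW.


LMTD = 33.9553 K
Q = 630.9710 * 47.0460 * 33.9553 = 1007950.6797 W = 1007.9507 kW

1007.9507 kW


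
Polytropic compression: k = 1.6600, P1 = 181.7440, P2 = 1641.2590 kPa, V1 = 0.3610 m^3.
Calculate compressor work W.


(k-1)/k = 0.3976
(P2/P1)^exp = 2.3987
W = 2.5152 * 181.7440 * 0.3610 * (2.3987 - 1) = 230.8180 kJ

230.8180 kJ


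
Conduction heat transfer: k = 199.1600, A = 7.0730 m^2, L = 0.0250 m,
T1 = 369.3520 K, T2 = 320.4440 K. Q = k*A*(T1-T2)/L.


dT = 48.9080 K
Q = 199.1600 * 7.0730 * 48.9080 / 0.0250 = 2755787.1489 W

2755787.1489 W


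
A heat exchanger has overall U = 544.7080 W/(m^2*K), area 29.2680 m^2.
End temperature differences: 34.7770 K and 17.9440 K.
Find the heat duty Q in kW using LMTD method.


LMTD = 25.4390 K
Q = 544.7080 * 29.2680 * 25.4390 = 405561.6605 W = 405.5617 kW

405.5617 kW


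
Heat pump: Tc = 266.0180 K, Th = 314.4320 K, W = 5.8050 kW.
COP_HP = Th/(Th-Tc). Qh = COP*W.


COP = 314.4320 / 48.4140 = 6.4947
Qh = 6.4947 * 5.8050 = 37.7014 kW

COP = 6.4947, Qh = 37.7014 kW


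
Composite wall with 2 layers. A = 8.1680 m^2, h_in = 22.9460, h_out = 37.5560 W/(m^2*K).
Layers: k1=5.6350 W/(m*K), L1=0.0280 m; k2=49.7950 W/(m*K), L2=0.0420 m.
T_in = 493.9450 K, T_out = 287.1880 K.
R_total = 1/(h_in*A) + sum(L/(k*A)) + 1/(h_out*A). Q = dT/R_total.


R_conv_in = 1/(22.9460*8.1680) = 0.0053
R_1 = 0.0280/(5.6350*8.1680) = 0.0006
R_2 = 0.0420/(49.7950*8.1680) = 0.0001
R_conv_out = 1/(37.5560*8.1680) = 0.0033
R_total = 0.0093 K/W
Q = 206.7570 / 0.0093 = 22215.1236 W

R_total = 0.0093 K/W, Q = 22215.1236 W


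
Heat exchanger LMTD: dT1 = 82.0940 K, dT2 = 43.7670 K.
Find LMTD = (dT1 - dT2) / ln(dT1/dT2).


dT1/dT2 = 1.8757
ln(dT1/dT2) = 0.6290
LMTD = 38.3270 / 0.6290 = 60.9347 K

60.9347 K


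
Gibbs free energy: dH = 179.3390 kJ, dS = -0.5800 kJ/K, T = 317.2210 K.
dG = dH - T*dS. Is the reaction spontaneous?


T*dS = 317.2210 * -0.5800 = -183.9882 kJ
dG = 179.3390 + 183.9882 = 363.3272 kJ (non-spontaneous)

dG = 363.3272 kJ, non-spontaneous


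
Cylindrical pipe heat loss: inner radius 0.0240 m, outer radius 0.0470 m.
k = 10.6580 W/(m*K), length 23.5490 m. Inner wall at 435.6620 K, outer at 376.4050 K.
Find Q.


dT = 59.2570 K
ln(ro/ri) = 0.6721
Q = 2*pi*10.6580*23.5490*59.2570 / 0.6721 = 139039.3869 W

139039.3869 W


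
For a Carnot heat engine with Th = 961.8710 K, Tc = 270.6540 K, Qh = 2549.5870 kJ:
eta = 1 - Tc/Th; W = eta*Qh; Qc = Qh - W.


eta = 1 - 270.6540/961.8710 = 0.7186
W = 0.7186 * 2549.5870 = 1832.1770 kJ
Qc = 2549.5870 - 1832.1770 = 717.4100 kJ

eta = 71.8617%, W = 1832.1770 kJ, Qc = 717.4100 kJ


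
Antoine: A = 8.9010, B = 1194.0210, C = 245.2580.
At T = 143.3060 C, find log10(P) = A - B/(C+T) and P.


C+T = 388.5640
B/(C+T) = 3.0729
log10(P) = 8.9010 - 3.0729 = 5.8281
P = 10^5.8281 = 673120.9250 mmHg

673120.9250 mmHg


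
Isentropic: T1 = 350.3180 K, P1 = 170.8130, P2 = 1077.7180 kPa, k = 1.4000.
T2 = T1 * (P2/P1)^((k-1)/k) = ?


(k-1)/k = 0.2857
(P2/P1)^exp = 1.6926
T2 = 350.3180 * 1.6926 = 592.9654 K

592.9654 K


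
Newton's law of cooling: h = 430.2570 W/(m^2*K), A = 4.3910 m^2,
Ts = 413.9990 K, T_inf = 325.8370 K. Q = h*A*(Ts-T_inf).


dT = 88.1620 K
Q = 430.2570 * 4.3910 * 88.1620 = 166560.8067 W

166560.8067 W


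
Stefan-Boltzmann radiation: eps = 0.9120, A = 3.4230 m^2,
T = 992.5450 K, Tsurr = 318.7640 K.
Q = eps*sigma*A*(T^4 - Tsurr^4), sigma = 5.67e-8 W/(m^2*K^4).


T^4 = 9.7051e+11
Tsurr^4 = 1.0325e+10
Q = 0.9120 * 5.67e-8 * 3.4230 * 9.6019e+11 = 169957.6318 W

169957.6318 W


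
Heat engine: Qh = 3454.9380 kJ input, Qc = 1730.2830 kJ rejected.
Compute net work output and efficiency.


W = 3454.9380 - 1730.2830 = 1724.6550 kJ
eta = 1724.6550 / 3454.9380 = 0.4992 = 49.9186%

W = 1724.6550 kJ, eta = 49.9186%


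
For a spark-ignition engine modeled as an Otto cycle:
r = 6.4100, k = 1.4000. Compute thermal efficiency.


r^(k-1) = 2.1025
eta = 1 - 1/2.1025 = 0.5244 = 52.4384%

52.4384%


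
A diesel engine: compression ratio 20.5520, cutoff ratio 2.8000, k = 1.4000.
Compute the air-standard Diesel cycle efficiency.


r^(k-1) = 3.3507
rc^k = 4.2269
eta = 0.6178 = 61.7843%

61.7843%


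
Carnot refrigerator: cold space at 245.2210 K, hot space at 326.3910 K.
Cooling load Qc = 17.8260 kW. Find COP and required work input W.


COP = 245.2210 / 81.1700 = 3.0211
W = 17.8260 / 3.0211 = 5.9005 kW

COP = 3.0211, W = 5.9005 kW


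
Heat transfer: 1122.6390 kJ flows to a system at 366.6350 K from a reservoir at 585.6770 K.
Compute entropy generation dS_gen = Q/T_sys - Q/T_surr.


dS_sys = 1122.6390/366.6350 = 3.0620 kJ/K
dS_surr = -1122.6390/585.6770 = -1.9168 kJ/K
dS_gen = 3.0620 - 1.9168 = 1.1452 kJ/K (irreversible)

dS_gen = 1.1452 kJ/K, irreversible


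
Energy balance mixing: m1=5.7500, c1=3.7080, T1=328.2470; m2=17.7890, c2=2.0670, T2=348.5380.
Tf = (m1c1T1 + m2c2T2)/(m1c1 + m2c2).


num = 19814.2488
den = 58.0909
Tf = 341.0906 K

341.0906 K


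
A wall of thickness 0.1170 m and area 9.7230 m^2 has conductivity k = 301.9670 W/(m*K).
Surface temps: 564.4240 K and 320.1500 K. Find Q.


dT = 244.2740 K
Q = 301.9670 * 9.7230 * 244.2740 / 0.1170 = 6129868.4213 W

6129868.4213 W


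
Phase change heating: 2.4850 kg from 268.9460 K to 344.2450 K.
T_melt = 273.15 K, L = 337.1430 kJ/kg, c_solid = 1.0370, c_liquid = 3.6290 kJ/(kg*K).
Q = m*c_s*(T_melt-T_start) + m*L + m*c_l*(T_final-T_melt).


Q1 (sensible, solid) = 2.4850 * 1.0370 * 4.2040 = 10.8335 kJ
Q2 (latent) = 2.4850 * 337.1430 = 837.8004 kJ
Q3 (sensible, liquid) = 2.4850 * 3.6290 * 71.0950 = 641.1393 kJ
Q_total = 1489.7732 kJ

1489.7732 kJ


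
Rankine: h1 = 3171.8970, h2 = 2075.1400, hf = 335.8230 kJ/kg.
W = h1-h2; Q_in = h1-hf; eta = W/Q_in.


W = 1096.7570 kJ/kg
Q_in = 2836.0740 kJ/kg
eta = 0.3867 = 38.6717%

eta = 38.6717%


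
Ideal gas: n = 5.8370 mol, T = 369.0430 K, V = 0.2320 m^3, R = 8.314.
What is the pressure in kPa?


P = nRT/V = 5.8370 * 8.314 * 369.0430 / 0.2320
= 17909.2206 / 0.2320 = 77194.9163 Pa = 77.1949 kPa

77.1949 kPa


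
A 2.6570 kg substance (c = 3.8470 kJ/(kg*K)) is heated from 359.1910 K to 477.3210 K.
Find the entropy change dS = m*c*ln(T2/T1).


T2/T1 = 1.3289
ln(T2/T1) = 0.2843
dS = 2.6570 * 3.8470 * 0.2843 = 2.9063 kJ/K

2.9063 kJ/K


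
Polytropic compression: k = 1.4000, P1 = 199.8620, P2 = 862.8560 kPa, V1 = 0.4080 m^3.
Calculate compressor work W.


(k-1)/k = 0.2857
(P2/P1)^exp = 1.5188
W = 3.5000 * 199.8620 * 0.4080 * (1.5188 - 1) = 148.0545 kJ

148.0545 kJ


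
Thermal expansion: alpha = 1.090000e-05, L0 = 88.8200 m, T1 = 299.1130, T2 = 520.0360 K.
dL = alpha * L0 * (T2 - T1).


dT = 220.9230 K
dL = 1.090000e-05 * 88.8200 * 220.9230 = 0.213884 m
L_final = 89.033884 m

dL = 0.213884 m


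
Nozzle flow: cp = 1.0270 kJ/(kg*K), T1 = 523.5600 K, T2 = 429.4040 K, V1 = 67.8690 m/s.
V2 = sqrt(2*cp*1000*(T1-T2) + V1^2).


dT = 94.1560 K
2*cp*1000*dT = 193396.4240
V1^2 = 4606.2012
V2 = sqrt(198002.6252) = 444.9749 m/s

444.9749 m/s


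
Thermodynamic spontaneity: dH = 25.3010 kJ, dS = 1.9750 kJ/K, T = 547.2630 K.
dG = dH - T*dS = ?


T*dS = 547.2630 * 1.9750 = 1080.8444 kJ
dG = 25.3010 - 1080.8444 = -1055.5434 kJ (spontaneous)

dG = -1055.5434 kJ, spontaneous


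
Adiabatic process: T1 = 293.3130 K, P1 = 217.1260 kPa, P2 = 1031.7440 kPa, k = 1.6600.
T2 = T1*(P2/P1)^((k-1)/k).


(k-1)/k = 0.3976
(P2/P1)^exp = 1.8583
T2 = 293.3130 * 1.8583 = 545.0601 K

545.0601 K


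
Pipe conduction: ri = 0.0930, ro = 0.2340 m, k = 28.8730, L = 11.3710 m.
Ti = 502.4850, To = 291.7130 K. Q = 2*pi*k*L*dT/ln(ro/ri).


dT = 210.7720 K
ln(ro/ri) = 0.9227
Q = 2*pi*28.8730*11.3710*210.7720 / 0.9227 = 471208.0028 W

471208.0028 W


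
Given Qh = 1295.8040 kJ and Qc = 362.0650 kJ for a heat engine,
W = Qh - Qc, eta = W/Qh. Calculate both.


W = 1295.8040 - 362.0650 = 933.7390 kJ
eta = 933.7390 / 1295.8040 = 0.7206 = 72.0587%

W = 933.7390 kJ, eta = 72.0587%


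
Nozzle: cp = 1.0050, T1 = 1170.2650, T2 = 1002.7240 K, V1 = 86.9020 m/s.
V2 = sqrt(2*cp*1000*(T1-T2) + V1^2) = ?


dT = 167.5410 K
2*cp*1000*dT = 336757.4100
V1^2 = 7551.9576
V2 = sqrt(344309.3676) = 586.7788 m/s

586.7788 m/s


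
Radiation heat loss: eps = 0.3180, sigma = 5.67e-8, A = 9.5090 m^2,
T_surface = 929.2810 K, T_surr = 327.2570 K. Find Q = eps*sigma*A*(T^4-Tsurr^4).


T^4 = 7.4574e+11
Tsurr^4 = 1.1470e+10
Q = 0.3180 * 5.67e-8 * 9.5090 * 7.3427e+11 = 125893.0441 W

125893.0441 W


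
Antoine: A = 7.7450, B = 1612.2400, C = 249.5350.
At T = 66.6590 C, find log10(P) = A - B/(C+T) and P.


C+T = 316.1940
B/(C+T) = 5.0989
log10(P) = 7.7450 - 5.0989 = 2.6461
P = 10^2.6461 = 442.6954 mmHg

442.6954 mmHg


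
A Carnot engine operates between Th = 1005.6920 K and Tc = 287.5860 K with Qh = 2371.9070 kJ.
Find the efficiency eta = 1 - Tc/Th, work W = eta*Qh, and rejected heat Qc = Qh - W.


eta = 1 - 287.5860/1005.6920 = 0.7140
W = 0.7140 * 2371.9070 = 1693.6404 kJ
Qc = 2371.9070 - 1693.6404 = 678.2666 kJ

eta = 71.4042%, W = 1693.6404 kJ, Qc = 678.2666 kJ


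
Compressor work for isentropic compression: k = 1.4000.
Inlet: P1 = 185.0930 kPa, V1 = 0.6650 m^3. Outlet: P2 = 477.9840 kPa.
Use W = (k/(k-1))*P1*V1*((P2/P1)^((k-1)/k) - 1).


(k-1)/k = 0.2857
(P2/P1)^exp = 1.3114
W = 3.5000 * 185.0930 * 0.6650 * (1.3114 - 1) = 134.1339 kJ

134.1339 kJ


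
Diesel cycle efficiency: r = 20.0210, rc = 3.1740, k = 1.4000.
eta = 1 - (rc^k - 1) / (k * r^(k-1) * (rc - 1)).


r^(k-1) = 3.3158
rc^k = 5.0379
eta = 0.5999 = 59.9895%

59.9895%


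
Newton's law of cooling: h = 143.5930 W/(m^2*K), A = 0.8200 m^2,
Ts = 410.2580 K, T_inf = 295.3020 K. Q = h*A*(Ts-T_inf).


dT = 114.9560 K
Q = 143.5930 * 0.8200 * 114.9560 = 13535.6391 W

13535.6391 W


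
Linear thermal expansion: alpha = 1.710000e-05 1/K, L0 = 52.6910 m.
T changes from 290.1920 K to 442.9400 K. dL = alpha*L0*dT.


dT = 152.7480 K
dL = 1.710000e-05 * 52.6910 * 152.7480 = 0.137628 m
L_final = 52.828628 m

dL = 0.137628 m


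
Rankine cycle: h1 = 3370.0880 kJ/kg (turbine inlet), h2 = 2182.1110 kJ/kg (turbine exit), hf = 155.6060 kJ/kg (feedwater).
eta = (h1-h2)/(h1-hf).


W = 1187.9770 kJ/kg
Q_in = 3214.4820 kJ/kg
eta = 0.3696 = 36.9570%

eta = 36.9570%


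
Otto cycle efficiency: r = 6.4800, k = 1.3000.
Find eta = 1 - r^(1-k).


r^(k-1) = 1.7518
eta = 1 - 1/1.7518 = 0.4291 = 42.9143%

42.9143%


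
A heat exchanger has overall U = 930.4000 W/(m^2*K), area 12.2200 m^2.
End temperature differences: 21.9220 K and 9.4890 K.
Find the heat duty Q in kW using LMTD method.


LMTD = 14.8479 K
Q = 930.4000 * 12.2200 * 14.8479 = 168813.0220 W = 168.8130 kW

168.8130 kW


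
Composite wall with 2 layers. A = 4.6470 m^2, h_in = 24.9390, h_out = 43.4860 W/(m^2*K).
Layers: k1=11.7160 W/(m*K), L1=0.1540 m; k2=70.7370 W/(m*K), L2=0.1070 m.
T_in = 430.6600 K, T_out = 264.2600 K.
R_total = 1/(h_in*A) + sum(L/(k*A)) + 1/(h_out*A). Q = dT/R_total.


R_conv_in = 1/(24.9390*4.6470) = 0.0086
R_1 = 0.1540/(11.7160*4.6470) = 0.0028
R_2 = 0.1070/(70.7370*4.6470) = 0.0003
R_conv_out = 1/(43.4860*4.6470) = 0.0049
R_total = 0.0167 K/W
Q = 166.4000 / 0.0167 = 9945.3731 W

R_total = 0.0167 K/W, Q = 9945.3731 W


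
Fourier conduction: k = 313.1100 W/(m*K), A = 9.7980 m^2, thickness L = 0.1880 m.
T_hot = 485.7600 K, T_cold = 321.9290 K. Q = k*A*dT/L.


dT = 163.8310 K
Q = 313.1100 * 9.7980 * 163.8310 / 0.1880 = 2673453.3243 W

2673453.3243 W


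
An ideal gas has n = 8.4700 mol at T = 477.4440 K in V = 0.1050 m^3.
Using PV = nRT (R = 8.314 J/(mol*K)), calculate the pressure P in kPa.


P = nRT/V = 8.4700 * 8.314 * 477.4440 / 0.1050
= 33621.4060 / 0.1050 = 320203.8662 Pa = 320.2039 kPa

320.2039 kPa


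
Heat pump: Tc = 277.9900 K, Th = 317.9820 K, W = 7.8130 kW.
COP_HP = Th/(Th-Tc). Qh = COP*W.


COP = 317.9820 / 39.9920 = 7.9511
Qh = 7.9511 * 7.8130 = 62.1223 kW

COP = 7.9511, Qh = 62.1223 kW


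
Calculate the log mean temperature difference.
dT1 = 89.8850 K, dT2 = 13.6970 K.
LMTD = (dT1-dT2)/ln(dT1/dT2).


dT1/dT2 = 6.5624
ln(dT1/dT2) = 1.8814
LMTD = 76.1880 / 1.8814 = 40.4964 K

40.4964 K


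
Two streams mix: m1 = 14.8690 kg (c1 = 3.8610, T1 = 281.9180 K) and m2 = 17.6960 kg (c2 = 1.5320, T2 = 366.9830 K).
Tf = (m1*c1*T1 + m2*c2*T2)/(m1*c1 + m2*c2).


num = 26133.6983
den = 84.5195
Tf = 309.2033 K

309.2033 K


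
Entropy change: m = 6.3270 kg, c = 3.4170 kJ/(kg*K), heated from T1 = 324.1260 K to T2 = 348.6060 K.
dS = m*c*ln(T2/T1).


T2/T1 = 1.0755
ln(T2/T1) = 0.0728
dS = 6.3270 * 3.4170 * 0.0728 = 1.5741 kJ/K

1.5741 kJ/K


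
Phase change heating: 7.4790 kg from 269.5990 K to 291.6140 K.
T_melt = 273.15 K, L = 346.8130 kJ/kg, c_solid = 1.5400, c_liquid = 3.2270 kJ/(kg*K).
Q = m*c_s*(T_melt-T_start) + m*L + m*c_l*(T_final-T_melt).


Q1 (sensible, solid) = 7.4790 * 1.5400 * 3.5510 = 40.8992 kJ
Q2 (latent) = 7.4790 * 346.8130 = 2593.8144 kJ
Q3 (sensible, liquid) = 7.4790 * 3.2270 * 18.4640 = 445.6237 kJ
Q_total = 3080.3373 kJ

3080.3373 kJ


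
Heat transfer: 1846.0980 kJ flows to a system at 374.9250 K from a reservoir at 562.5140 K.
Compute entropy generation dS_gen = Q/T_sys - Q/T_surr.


dS_sys = 1846.0980/374.9250 = 4.9239 kJ/K
dS_surr = -1846.0980/562.5140 = -3.2819 kJ/K
dS_gen = 4.9239 - 3.2819 = 1.6420 kJ/K (irreversible)

dS_gen = 1.6420 kJ/K, irreversible


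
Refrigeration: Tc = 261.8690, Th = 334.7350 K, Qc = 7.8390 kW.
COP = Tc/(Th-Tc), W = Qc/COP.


COP = 261.8690 / 72.8660 = 3.5938
W = 7.8390 / 3.5938 = 2.1812 kW

COP = 3.5938, W = 2.1812 kW


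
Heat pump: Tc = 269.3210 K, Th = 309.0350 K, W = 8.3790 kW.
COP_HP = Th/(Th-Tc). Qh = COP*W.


COP = 309.0350 / 39.7140 = 7.7815
Qh = 7.7815 * 8.3790 = 65.2013 kW

COP = 7.7815, Qh = 65.2013 kW


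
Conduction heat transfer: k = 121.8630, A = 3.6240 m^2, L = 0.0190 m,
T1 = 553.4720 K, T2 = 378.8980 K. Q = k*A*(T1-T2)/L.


dT = 174.5740 K
Q = 121.8630 * 3.6240 * 174.5740 / 0.0190 = 4057756.8198 W

4057756.8198 W


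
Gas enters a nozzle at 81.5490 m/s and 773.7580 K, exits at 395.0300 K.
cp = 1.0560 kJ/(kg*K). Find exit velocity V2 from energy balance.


dT = 378.7280 K
2*cp*1000*dT = 799873.5360
V1^2 = 6650.2394
V2 = sqrt(806523.7754) = 898.0667 m/s

898.0667 m/s


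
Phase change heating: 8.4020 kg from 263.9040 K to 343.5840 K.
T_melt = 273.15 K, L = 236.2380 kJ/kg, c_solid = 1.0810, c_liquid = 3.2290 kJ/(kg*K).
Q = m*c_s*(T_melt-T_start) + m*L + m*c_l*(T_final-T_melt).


Q1 (sensible, solid) = 8.4020 * 1.0810 * 9.2460 = 83.9774 kJ
Q2 (latent) = 8.4020 * 236.2380 = 1984.8717 kJ
Q3 (sensible, liquid) = 8.4020 * 3.2290 * 70.4340 = 1910.8785 kJ
Q_total = 3979.7275 kJ

3979.7275 kJ


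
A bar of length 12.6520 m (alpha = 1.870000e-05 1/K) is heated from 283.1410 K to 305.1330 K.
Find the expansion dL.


dT = 21.9920 K
dL = 1.870000e-05 * 12.6520 * 21.9920 = 0.005203 m
L_final = 12.657203 m

dL = 0.005203 m


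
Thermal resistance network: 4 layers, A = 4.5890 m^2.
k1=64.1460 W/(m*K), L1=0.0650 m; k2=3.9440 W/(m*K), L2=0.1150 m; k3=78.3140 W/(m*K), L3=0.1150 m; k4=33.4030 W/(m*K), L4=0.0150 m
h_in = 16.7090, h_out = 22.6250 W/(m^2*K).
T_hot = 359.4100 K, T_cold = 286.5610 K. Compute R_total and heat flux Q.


R_conv_in = 1/(16.7090*4.5890) = 0.0130
R_1 = 0.0650/(64.1460*4.5890) = 0.0002
R_2 = 0.1150/(3.9440*4.5890) = 0.0064
R_3 = 0.1150/(78.3140*4.5890) = 0.0003
R_4 = 0.0150/(33.4030*4.5890) = 9.7856e-05
R_conv_out = 1/(22.6250*4.5890) = 0.0096
R_total = 0.0297 K/W
Q = 72.8490 / 0.0297 = 2455.6639 W

R_total = 0.0297 K/W, Q = 2455.6639 W


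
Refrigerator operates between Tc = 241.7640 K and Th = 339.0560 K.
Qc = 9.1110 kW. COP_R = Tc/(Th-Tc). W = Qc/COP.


COP = 241.7640 / 97.2920 = 2.4849
W = 9.1110 / 2.4849 = 3.6665 kW

COP = 2.4849, W = 3.6665 kW


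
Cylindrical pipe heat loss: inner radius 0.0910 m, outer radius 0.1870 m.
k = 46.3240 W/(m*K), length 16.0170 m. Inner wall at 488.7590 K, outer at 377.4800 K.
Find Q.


dT = 111.2790 K
ln(ro/ri) = 0.7202
Q = 2*pi*46.3240*16.0170*111.2790 / 0.7202 = 720273.7387 W

720273.7387 W


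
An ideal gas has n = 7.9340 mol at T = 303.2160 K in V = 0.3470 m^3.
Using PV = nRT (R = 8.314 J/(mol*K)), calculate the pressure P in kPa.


P = nRT/V = 7.9340 * 8.314 * 303.2160 / 0.3470
= 20001.1207 / 0.3470 = 57640.1173 Pa = 57.6401 kPa

57.6401 kPa


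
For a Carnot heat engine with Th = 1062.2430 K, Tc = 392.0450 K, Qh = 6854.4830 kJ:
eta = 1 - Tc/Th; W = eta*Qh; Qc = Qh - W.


eta = 1 - 392.0450/1062.2430 = 0.6309
W = 0.6309 * 6854.4830 = 4324.6798 kJ
Qc = 6854.4830 - 4324.6798 = 2529.8032 kJ

eta = 63.0927%, W = 4324.6798 kJ, Qc = 2529.8032 kJ


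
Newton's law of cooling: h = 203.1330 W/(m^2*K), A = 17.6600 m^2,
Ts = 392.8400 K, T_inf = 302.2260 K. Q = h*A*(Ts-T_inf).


dT = 90.6140 K
Q = 203.1330 * 17.6600 * 90.6140 = 325062.2101 W

325062.2101 W


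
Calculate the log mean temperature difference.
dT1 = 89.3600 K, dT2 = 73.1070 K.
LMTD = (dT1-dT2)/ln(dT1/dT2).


dT1/dT2 = 1.2223
ln(dT1/dT2) = 0.2007
LMTD = 16.2530 / 0.2007 = 80.9618 K

80.9618 K


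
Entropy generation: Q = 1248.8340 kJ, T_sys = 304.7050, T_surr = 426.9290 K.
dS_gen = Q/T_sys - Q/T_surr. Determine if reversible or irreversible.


dS_sys = 1248.8340/304.7050 = 4.0985 kJ/K
dS_surr = -1248.8340/426.9290 = -2.9252 kJ/K
dS_gen = 4.0985 - 2.9252 = 1.1733 kJ/K (irreversible)

dS_gen = 1.1733 kJ/K, irreversible


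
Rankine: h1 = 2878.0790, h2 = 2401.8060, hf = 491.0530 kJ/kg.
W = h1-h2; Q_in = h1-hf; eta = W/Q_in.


W = 476.2730 kJ/kg
Q_in = 2387.0260 kJ/kg
eta = 0.1995 = 19.9526%

eta = 19.9526%


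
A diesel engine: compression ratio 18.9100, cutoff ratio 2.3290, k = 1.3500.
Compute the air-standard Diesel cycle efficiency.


r^(k-1) = 2.7980
rc^k = 3.1310
eta = 0.5755 = 57.5501%

57.5501%


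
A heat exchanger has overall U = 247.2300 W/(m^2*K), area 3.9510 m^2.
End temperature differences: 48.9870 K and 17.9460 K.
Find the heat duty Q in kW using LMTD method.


LMTD = 30.9116 K
Q = 247.2300 * 3.9510 * 30.9116 = 30194.5806 W = 30.1946 kW

30.1946 kW


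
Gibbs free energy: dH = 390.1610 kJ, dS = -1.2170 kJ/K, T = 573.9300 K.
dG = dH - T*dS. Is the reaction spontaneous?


T*dS = 573.9300 * -1.2170 = -698.4728 kJ
dG = 390.1610 + 698.4728 = 1088.6338 kJ (non-spontaneous)

dG = 1088.6338 kJ, non-spontaneous


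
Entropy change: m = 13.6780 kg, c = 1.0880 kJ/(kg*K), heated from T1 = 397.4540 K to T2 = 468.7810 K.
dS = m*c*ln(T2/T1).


T2/T1 = 1.1795
ln(T2/T1) = 0.1651
dS = 13.6780 * 1.0880 * 0.1651 = 2.4563 kJ/K

2.4563 kJ/K


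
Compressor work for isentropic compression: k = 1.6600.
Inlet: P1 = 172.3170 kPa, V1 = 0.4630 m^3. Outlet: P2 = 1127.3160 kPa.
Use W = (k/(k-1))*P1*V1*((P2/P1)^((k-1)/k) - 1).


(k-1)/k = 0.3976
(P2/P1)^exp = 2.1102
W = 2.5152 * 172.3170 * 0.4630 * (2.1102 - 1) = 222.7770 kJ

222.7770 kJ


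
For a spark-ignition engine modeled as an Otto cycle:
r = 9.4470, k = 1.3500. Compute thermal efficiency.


r^(k-1) = 2.1946
eta = 1 - 1/2.1946 = 0.5443 = 54.4333%

54.4333%


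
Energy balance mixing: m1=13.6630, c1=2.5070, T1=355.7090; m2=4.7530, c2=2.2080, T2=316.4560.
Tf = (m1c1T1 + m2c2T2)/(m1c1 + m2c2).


num = 15505.2373
den = 44.7478
Tf = 346.5031 K

346.5031 K


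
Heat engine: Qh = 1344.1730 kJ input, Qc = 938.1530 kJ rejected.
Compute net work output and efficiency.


W = 1344.1730 - 938.1530 = 406.0200 kJ
eta = 406.0200 / 1344.1730 = 0.3021 = 30.2059%

W = 406.0200 kJ, eta = 30.2059%


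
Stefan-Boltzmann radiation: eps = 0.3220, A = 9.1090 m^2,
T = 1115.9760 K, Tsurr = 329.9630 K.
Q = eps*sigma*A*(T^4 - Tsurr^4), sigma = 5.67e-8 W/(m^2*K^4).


T^4 = 1.5510e+12
Tsurr^4 = 1.1854e+10
Q = 0.3220 * 5.67e-8 * 9.1090 * 1.5392e+12 = 255974.7699 W

255974.7699 W


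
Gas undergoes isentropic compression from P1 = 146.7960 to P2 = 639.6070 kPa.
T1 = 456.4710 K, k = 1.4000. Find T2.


(k-1)/k = 0.2857
(P2/P1)^exp = 1.5227
T2 = 456.4710 * 1.5227 = 695.0907 K

695.0907 K


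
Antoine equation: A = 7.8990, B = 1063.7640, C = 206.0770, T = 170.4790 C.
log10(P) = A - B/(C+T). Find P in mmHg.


C+T = 376.5560
B/(C+T) = 2.8250
log10(P) = 7.8990 - 2.8250 = 5.0740
P = 10^5.0740 = 118581.7330 mmHg

118581.7330 mmHg


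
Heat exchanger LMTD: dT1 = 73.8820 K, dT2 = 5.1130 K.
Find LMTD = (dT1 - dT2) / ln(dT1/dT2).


dT1/dT2 = 14.4498
ln(dT1/dT2) = 2.6707
LMTD = 68.7690 / 2.6707 = 25.7496 K

25.7496 K


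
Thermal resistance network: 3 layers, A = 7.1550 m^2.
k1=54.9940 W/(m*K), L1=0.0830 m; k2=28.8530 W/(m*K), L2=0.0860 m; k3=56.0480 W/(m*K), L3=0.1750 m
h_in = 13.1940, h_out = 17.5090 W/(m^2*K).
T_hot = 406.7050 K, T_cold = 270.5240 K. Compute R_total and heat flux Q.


R_conv_in = 1/(13.1940*7.1550) = 0.0106
R_1 = 0.0830/(54.9940*7.1550) = 0.0002
R_2 = 0.0860/(28.8530*7.1550) = 0.0004
R_3 = 0.1750/(56.0480*7.1550) = 0.0004
R_conv_out = 1/(17.5090*7.1550) = 0.0080
R_total = 0.0196 K/W
Q = 136.1810 / 0.0196 = 6934.1794 W

R_total = 0.0196 K/W, Q = 6934.1794 W


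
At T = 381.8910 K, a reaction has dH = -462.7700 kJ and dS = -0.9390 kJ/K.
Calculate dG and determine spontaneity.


T*dS = 381.8910 * -0.9390 = -358.5956 kJ
dG = -462.7700 + 358.5956 = -104.1744 kJ (spontaneous)

dG = -104.1744 kJ, spontaneous


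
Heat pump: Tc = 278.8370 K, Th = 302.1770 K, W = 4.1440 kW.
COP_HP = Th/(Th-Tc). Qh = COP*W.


COP = 302.1770 / 23.3400 = 12.9467
Qh = 12.9467 * 4.1440 = 53.6513 kW

COP = 12.9467, Qh = 53.6513 kW


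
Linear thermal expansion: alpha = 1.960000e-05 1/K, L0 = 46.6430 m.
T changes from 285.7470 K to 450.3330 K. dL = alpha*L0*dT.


dT = 164.5860 K
dL = 1.960000e-05 * 46.6430 * 164.5860 = 0.150465 m
L_final = 46.793465 m

dL = 0.150465 m


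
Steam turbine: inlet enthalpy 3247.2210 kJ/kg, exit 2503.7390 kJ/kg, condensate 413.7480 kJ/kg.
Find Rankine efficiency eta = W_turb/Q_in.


W = 743.4820 kJ/kg
Q_in = 2833.4730 kJ/kg
eta = 0.2624 = 26.2392%

eta = 26.2392%


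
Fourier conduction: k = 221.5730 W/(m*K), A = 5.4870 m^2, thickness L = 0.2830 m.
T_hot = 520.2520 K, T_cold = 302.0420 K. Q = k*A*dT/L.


dT = 218.2100 K
Q = 221.5730 * 5.4870 * 218.2100 / 0.2830 = 937432.5125 W

937432.5125 W


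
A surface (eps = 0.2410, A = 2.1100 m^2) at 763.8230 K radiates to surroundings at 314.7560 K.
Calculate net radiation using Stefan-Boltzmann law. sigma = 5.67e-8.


T^4 = 3.4039e+11
Tsurr^4 = 9.8151e+09
Q = 0.2410 * 5.67e-8 * 2.1100 * 3.3057e+11 = 9531.1730 W

9531.1730 W


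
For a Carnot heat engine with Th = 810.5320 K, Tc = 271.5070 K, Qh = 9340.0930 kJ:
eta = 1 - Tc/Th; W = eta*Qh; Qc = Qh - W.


eta = 1 - 271.5070/810.5320 = 0.6650
W = 0.6650 * 9340.0930 = 6211.4064 kJ
Qc = 9340.0930 - 6211.4064 = 3128.6866 kJ

eta = 66.5026%, W = 6211.4064 kJ, Qc = 3128.6866 kJ
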